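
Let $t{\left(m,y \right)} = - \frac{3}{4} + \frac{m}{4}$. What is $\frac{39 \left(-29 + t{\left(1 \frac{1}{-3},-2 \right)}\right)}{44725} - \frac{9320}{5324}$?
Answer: $- \frac{211515737}{119057950} \approx -1.7766$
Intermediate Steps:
$t{\left(m,y \right)} = - \frac{3}{4} + \frac{m}{4}$ ($t{\left(m,y \right)} = \left(-3\right) \frac{1}{4} + m \frac{1}{4} = - \frac{3}{4} + \frac{m}{4}$)
$\frac{39 \left(-29 + t{\left(1 \frac{1}{-3},-2 \right)}\right)}{44725} - \frac{9320}{5324} = \frac{39 \left(-29 - \left(\frac{3}{4} - \frac{1 \frac{1}{-3}}{4}\right)\right)}{44725} - \frac{9320}{5324} = 39 \left(-29 - \left(\frac{3}{4} - \frac{1 \left(- \frac{1}{3}\right)}{4}\right)\right) \frac{1}{44725} - \frac{2330}{1331} = 39 \left(-29 + \left(- \frac{3}{4} + \frac{1}{4} \left(- \frac{1}{3}\right)\right)\right) \frac{1}{44725} - \frac{2330}{1331} = 39 \left(-29 - \frac{5}{6}\right) \frac{1}{44725} - \frac{2330}{1331} = 39 \left(- \frac{179}{6}\right) \frac{1}{44725} - \frac{2330}{1331} = \left(- \frac{2327}{2}\right) \frac{1}{44725} - \frac{2330}{1331} = - \frac{2327}{89450} - \frac{2330}{1331} = - \frac{211515737}{119057950}$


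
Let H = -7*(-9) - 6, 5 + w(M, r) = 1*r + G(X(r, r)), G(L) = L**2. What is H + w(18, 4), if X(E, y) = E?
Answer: 72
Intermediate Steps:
w(M, r) = -5 + r + r**2 (w(M, r) = -5 + (1*r + r**2) = -5 + (r + r**2) = -5 + r + r**2)
H = 57 (H = 63 - 6 = 57)
H + w(18, 4) = 57 + (-5 + 4 + 4**2) = 57 + (-5 + 4 + 16) = 57 + 15 = 72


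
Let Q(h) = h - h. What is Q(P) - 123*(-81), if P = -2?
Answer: 9963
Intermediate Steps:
Q(h) = 0
Q(P) - 123*(-81) = 0 - 123*(-81) = 0 + 9963 = 9963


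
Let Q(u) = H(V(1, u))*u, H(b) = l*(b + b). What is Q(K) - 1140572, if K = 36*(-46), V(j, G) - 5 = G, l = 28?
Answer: 151966564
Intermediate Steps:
V(j, G) = 5 + G
H(b) = 56*b (H(b) = 28*(b + b) = 28*(2*b) = 56*b)
K = -1656
Q(u) = u*(280 + 56*u) (Q(u) = (56*(5 + u))*u = (280 + 56*u)*u = u*(280 + 56*u))
Q(K) - 1140572 = 56*(-1656)*(5 - 1656) - 1140572 = 56*(-1656)*(-1651) - 1140572 = 153107136 - 1140572 = 151966564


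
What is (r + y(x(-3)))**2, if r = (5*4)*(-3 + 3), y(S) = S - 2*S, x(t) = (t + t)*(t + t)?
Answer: 1296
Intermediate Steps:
x(t) = 4*t**2 (x(t) = (2*t)*(2*t) = 4*t**2)
y(S) = -S
r = 0 (r = 20*0 = 0)
(r + y(x(-3)))**2 = (0 - 4*(-3)**2)**2 = (0 - 4*9)**2 = (0 - 1*36)**2 = (0 - 36)**2 = (-36)**2 = 1296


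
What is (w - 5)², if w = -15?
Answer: 400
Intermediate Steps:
(w - 5)² = (-15 - 5)² = (-20)² = 400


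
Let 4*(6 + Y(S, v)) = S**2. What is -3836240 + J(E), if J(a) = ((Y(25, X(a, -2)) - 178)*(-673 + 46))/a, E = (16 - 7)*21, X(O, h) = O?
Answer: -322236427/84 ≈ -3.8361e+6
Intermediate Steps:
E = 189 (E = 9*21 = 189)
Y(S, v) = -6 + S**2/4
J(a) = 69597/(4*a) (J(a) = (((-6 + (1/4)*25**2) - 178)*(-673 + 46))/a = (((-6 + (1/4)*625) - 178)*(-627))/a = (((-6 + 625/4) - 178)*(-627))/a = ((601/4 - 178)*(-627))/a = (-111/4*(-627))/a = 69597/(4*a))
-3836240 + J(E) = -3836240 + (69597/4)/189 = -3836240 + (69597/4)*(1/189) = -3836240 + 7733/84 = -322236427/84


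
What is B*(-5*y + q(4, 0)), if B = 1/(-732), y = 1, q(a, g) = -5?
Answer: 5/366 ≈ 0.013661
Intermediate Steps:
B = -1/732 ≈ -0.0013661
B*(-5*y + q(4, 0)) = -(-5*1 - 5)/732 = -(-5 - 5)/732 = -1/732*(-10) = 5/366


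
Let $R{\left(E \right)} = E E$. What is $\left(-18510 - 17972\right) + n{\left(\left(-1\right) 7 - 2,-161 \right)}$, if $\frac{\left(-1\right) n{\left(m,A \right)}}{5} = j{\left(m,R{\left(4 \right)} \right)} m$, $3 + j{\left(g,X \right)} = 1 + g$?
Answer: $-36977$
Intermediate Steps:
$R{\left(E \right)} = E^{2}$
$j{\left(g,X \right)} = -2 + g$ ($j{\left(g,X \right)} = -3 + \left(1 + g\right) = -2 + g$)
$n{\left(m,A \right)} = - 5 m \left(-2 + m\right)$ ($n{\left(m,A \right)} = - 5 \left(-2 + m\right) m = - 5 m \left(-2 + m\right)$)
$\left(-18510 - 17972\right) + n{\left(\left(-1\right) 7 - 2,-161 \right)} = \left(-18510 - 17972\right) + 5 \left(\left(-1\right) 7 - 2\right) \left(2 - \left(\left(-1\right) 7 - 2\right)\right) = -36482 + 5 \left(-7 - 2\right) \left(2 - \left(-7 - 2\right)\right) = -36482 + 5 \left(-9\right) \left(2 - -9\right) = -36482 + 5 \left(-9\right) \left(2 + 9\right) = -36482 + 5 \left(-9\right) 11 = -36482 - 495 = -36977$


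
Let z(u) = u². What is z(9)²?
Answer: 6561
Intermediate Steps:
z(9)² = (9²)² = 81² = 6561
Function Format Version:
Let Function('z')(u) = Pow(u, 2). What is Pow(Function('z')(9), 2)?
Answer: 6561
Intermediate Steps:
Pow(Function('z')(9), 2) = Pow(Pow(9, 2), 2) = Pow(81, 2) = 6561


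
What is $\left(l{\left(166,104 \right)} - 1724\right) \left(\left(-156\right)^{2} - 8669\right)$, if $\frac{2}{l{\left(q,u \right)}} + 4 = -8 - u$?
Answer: $- \frac{1566590331}{58} \approx -2.701 \cdot 10^{7}$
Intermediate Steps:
$l{\left(q,u \right)} = \frac{2}{-12 - u}$ ($l{\left(q,u \right)} = \frac{2}{-4 - \left(8 + u\right)} = \frac{2}{-12 - u}$)
$\left(l{\left(166,104 \right)} - 1724\right) \left(\left(-156\right)^{2} - 8669\right) = \left(- \frac{2}{12 + 104} - 1724\right) \left(\left(-156\right)^{2} - 8669\right) = \left(- \frac{2}{116} - 1724\right) \left(24336 - 8669\right) = \left(\left(-2\right) \frac{1}{116} - 1724\right) 15667 = \left(- \frac{1}{58} - 1724\right) 15667 = \left(- \frac{99993}{58}\right) 15667 = - \frac{1566590331}{58}$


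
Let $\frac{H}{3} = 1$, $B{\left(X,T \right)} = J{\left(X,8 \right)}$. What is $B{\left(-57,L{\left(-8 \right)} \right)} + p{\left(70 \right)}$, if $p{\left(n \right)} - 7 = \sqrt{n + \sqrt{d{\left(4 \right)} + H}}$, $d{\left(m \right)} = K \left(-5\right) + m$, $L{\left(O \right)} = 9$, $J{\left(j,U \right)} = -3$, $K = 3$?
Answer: $4 + \sqrt{70 + 2 i \sqrt{2}} \approx 12.368 + 0.169 i$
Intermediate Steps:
$B{\left(X,T \right)} = -3$
$d{\left(m \right)} = -15 + m$ ($d{\left(m \right)} = 3 \left(-5\right) + m = -15 + m$)
$H = 3$ ($H = 3 \cdot 1 = 3$)
$p{\left(n \right)} = 7 + \sqrt{n + 2 i \sqrt{2}}$ ($p{\left(n \right)} = 7 + \sqrt{n + \sqrt{\left(-15 + 4\right) + 3}} = 7 + \sqrt{n + \sqrt{-11 + 3}} = 7 + \sqrt{n + \sqrt{-8}} = 7 + \sqrt{n + 2 i \sqrt{2}}$)
$B{\left(-57,L{\left(-8 \right)} \right)} + p{\left(70 \right)} = -3 + \left(7 + \sqrt{70 + 2 i \sqrt{2}}\right) = 4 + \sqrt{70 + 2 i \sqrt{2}}$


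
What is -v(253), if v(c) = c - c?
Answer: 0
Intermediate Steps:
v(c) = 0
-v(253) = -1*0 = 0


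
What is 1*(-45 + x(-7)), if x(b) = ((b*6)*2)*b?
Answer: 543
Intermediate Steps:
x(b) = 12*b² (x(b) = ((6*b)*2)*b = (12*b)*b = 12*b²)
1*(-45 + x(-7)) = 1*(-45 + 12*(-7)²) = 1*(-45 + 12*49) = 1*(-45 + 588) = 1*543 = 543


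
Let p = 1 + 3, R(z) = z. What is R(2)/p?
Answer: 1/2 ≈ 0.50000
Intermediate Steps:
p = 4
R(2)/p = 2/4 = 2*(1/4) = 1/2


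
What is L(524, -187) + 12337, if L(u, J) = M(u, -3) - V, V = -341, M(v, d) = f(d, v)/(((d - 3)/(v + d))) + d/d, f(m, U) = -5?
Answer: 78679/6 ≈ 13113.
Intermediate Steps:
M(v, d) = 1 - 5*(d + v)/(-3 + d) (M(v, d) = -5*(v + d)/(d - 3) + d/d = -5*(d + v)/(-3 + d) + 1 = 1 - 5*(d + v)/(-3 + d))
L(u, J) = 679/2 + 5*u/6 (L(u, J) = (-3 - 5*u - 4*(-3))/(-3 - 3) - 1*(-341) = (-3 - 5*u + 12)/(-6) + 341 = -(9 - 5*u)/6 + 341 = (-3/2 + 5*u/6) + 341 = 679/2 + 5*u/6)
L(524, -187) + 12337 = (679/2 + (⅚)*524) + 12337 = (679/2 + 1310/3) + 12337 = 4657/6 + 12337 = 78679/6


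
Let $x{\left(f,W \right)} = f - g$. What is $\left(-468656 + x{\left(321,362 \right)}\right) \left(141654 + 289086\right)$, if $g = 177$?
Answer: $-201806858880$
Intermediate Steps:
$x{\left(f,W \right)} = -177 + f$ ($x{\left(f,W \right)} = f - 177 = -177 + f$)
$\left(-468656 + x{\left(321,362 \right)}\right) \left(141654 + 289086\right) = \left(-468656 + \left(-177 + 321\right)\right) \left(141654 + 289086\right) = \left(-468656 + 144\right) 430740 = \left(-468512\right) 430740 = -201806858880$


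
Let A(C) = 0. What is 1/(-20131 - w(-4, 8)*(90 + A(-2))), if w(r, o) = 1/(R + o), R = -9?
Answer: -1/20041 ≈ -4.9898e-5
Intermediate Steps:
w(r, o) = 1/(-9 + o)
1/(-20131 - w(-4, 8)*(90 + A(-2))) = 1/(-20131 - (90 + 0)/(-9 + 8)) = 1/(-20131 - 90/(-1)) = 1/(-20131 - (-1)*90) = 1/(-20131 - 1*(-90)) = 1/(-20131 + 90) = 1/(-20041) = -1/20041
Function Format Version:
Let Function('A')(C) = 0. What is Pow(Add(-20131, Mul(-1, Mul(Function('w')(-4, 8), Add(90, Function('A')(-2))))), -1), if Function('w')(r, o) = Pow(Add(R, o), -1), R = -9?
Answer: Rational(-1, 20041) ≈ -4.9898e-5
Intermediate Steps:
Function('w')(r, o) = Pow(Add(-9, o), -1)
Pow(Add(-20131, Mul(-1, Mul(Function('w')(-4, 8), Add(90, Function('A')(-2))))), -1) = Pow(Add(-20131, Mul(-1, Mul(Pow(Add(-9, 8), -1), Add(90, 0)))), -1) = Pow(Add(-20131, Mul(-1, Mul(Pow(-1, -1), 90))), -1) = Pow(Add(-20131, Mul(-1, Mul(-1, 90))), -1) = Pow(Add(-20131, Mul(-1, -90)), -1) = Pow(Add(-20131, 90), -1) = Pow(-20041, -1) = Rational(-1, 20041)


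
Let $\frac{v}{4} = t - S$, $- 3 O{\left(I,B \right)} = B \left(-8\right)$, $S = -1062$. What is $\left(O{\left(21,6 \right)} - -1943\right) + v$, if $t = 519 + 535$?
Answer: $10423$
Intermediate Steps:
$t = 1054$
$O{\left(I,B \right)} = \frac{8 B}{3}$ ($O{\left(I,B \right)} = - \frac{B \left(-8\right)}{3} = - \frac{\left(-8\right) B}{3} = \frac{8 B}{3}$)
$v = 8464$ ($v = 4 \left(1054 - -1062\right) = 4 \left(1054 + 1062\right) = 4 \cdot 2116 = 8464$)
$\left(O{\left(21,6 \right)} - -1943\right) + v = \left(\frac{8}{3} \cdot 6 - -1943\right) + 8464 = \left(16 + 1943\right) + 8464 = 1959 + 8464 = 10423$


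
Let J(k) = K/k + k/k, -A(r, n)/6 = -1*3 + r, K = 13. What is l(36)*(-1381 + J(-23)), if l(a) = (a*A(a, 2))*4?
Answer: 905341536/23 ≈ 3.9363e+7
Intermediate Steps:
A(r, n) = 18 - 6*r (A(r, n) = -6*(-1*3 + r) = -6*(-3 + r) = 18 - 6*r)
l(a) = 4*a*(18 - 6*a) (l(a) = (a*(18 - 6*a))*4 = 4*a*(18 - 6*a))
J(k) = 1 + 13/k (J(k) = 13/k + k/k = 13/k + 1 = 1 + 13/k)
l(36)*(-1381 + J(-23)) = (24*36*(3 - 1*36))*(-1381 + (13 - 23)/(-23)) = (24*36*(3 - 36))*(-1381 - 1/23*(-10)) = (24*36*(-33))*(-1381 + 10/23) = -28512*(-31753/23) = 905341536/23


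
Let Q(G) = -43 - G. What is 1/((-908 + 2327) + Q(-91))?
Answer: 1/1467 ≈ 0.00068166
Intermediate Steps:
1/((-908 + 2327) + Q(-91)) = 1/((-908 + 2327) + (-43 - 1*(-91))) = 1/(1419 + (-43 + 91)) = 1/(1419 + 48) = 1/1467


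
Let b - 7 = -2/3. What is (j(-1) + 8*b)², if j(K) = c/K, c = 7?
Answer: 17161/9 ≈ 1906.8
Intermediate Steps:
b = 19/3 (b = 7 - 2/3 = 7 - 2*⅓ = 7 - ⅔ = 19/3 ≈ 6.3333)
j(K) = 7/K
(j(-1) + 8*b)² = (7/(-1) + 8*(19/3))² = (7*(-1) + 152/3)² = (-7 + 152/3)² = (131/3)² = 17161/9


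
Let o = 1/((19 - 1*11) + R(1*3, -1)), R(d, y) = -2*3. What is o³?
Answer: ⅛ ≈ 0.12500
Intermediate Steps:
R(d, y) = -6
o = ½ (o = 1/((19 - 1*11) - 6) = 1/((19 - 11) - 6) = 1/(8 - 6) = 1/2 = ½ ≈ 0.50000)
o³ = (½)³ = ⅛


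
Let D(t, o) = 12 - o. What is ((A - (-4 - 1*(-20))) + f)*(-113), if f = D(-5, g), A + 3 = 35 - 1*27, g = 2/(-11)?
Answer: -1469/11 ≈ -133.55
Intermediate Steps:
g = -2/11 (g = 2*(-1/11) = -2/11 ≈ -0.18182)
A = 5 (A = -3 + (35 - 1*27) = -3 + (35 - 27) = -3 + 8 = 5)
f = 134/11 (f = 12 - 1*(-2/11) = 12 + 2/11 = 134/11 ≈ 12.182)
((A - (-4 - 1*(-20))) + f)*(-113) = ((5 - (-4 - 1*(-20))) + 134/11)*(-113) = ((5 - (-4 + 20)) + 134/11)*(-113) = ((5 - 1*16) + 134/11)*(-113) = ((5 - 16) + 134/11)*(-113) = (-11 + 134/11)*(-113) = (13/11)*(-113) = -1469/11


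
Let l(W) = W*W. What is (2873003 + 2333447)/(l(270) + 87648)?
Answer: 2603225/80274 ≈ 32.429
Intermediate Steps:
l(W) = W²
(2873003 + 2333447)/(l(270) + 87648) = (2873003 + 2333447)/(270² + 87648) = 5206450/(72900 + 87648) = 5206450/160548 = 5206450*(1/160548) = 2603225/80274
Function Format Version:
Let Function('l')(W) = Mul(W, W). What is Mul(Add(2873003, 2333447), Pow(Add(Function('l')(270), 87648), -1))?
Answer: Rational(2603225, 80274) ≈ 32.429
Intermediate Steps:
Function('l')(W) = Pow(W, 2)
Mul(Add(2873003, 2333447), Pow(Add(Function('l')(270), 87648), -1)) = Mul(Add(2873003, 2333447), Pow(Add(Pow(270, 2), 87648), -1)) = Mul(5206450, Pow(Add(72900, 87648), -1)) = Mul(5206450, Pow(160548, -1)) = Mul(5206450, Rational(1, 160548)) = Rational(2603225, 80274)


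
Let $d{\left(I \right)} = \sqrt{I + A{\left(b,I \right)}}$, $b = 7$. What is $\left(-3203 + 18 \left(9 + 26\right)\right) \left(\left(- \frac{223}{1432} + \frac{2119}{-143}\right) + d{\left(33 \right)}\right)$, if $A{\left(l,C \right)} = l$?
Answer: $\frac{606890937}{15752} - 5146 \sqrt{10} \approx 22255.0$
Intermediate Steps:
$d{\left(I \right)} = \sqrt{7 + I}$ ($d{\left(I \right)} = \sqrt{I + 7} = \sqrt{7 + I}$)
$\left(-3203 + 18 \left(9 + 26\right)\right) \left(\left(- \frac{223}{1432} + \frac{2119}{-143}\right) + d{\left(33 \right)}\right) = \left(-3203 + 18 \left(9 + 26\right)\right) \left(\left(- \frac{223}{1432} + \frac{2119}{-143}\right) + \sqrt{7 + 33}\right) = \left(-3203 + 18 \cdot 35\right) \left(\left(\left(-223\right) \frac{1}{1432} + 2119 \left(- \frac{1}{143}\right)\right) + \sqrt{40}\right) = \left(-3203 + 630\right) \left(\left(- \frac{223}{1432} - \frac{163}{11}\right) + 2 \sqrt{10}\right) = - 2573 \left(- \frac{235869}{15752} + 2 \sqrt{10}\right) = \frac{606890937}{15752} - 5146 \sqrt{10}$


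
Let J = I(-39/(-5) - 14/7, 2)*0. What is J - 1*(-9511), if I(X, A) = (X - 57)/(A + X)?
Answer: 9511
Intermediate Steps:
I(X, A) = (-57 + X)/(A + X)
J = 0 (J = ((-57 + (-39/(-5) - 14/7))/(2 + (-39/(-5) - 14/7)))*0 = ((-57 + (-39*(-1/5) - 14*1/7))/(2 + (-39*(-1/5) - 14*1/7)))*0 = ((-57 + (39/5 - 2))/(2 + (39/5 - 2)))*0 = ((-57 + 29/5)/(2 + 29/5))*0 = (-256/5/(39/5))*0 = ((5/39)*(-256/5))*0 = -256/39*0 = 0)
J - 1*(-9511) = 0 - 1*(-9511) = 0 + 9511 = 9511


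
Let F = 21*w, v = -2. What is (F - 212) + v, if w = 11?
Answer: 17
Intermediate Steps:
F = 231 (F = 21*11 = 231)
(F - 212) + v = (231 - 212) - 2 = 19 - 2 = 17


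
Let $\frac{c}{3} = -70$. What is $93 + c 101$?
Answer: $-21117$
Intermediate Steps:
$c = -210$ ($c = 3 \left(-70\right) = -210$)
$93 + c 101 = 93 - 21210 = -21117$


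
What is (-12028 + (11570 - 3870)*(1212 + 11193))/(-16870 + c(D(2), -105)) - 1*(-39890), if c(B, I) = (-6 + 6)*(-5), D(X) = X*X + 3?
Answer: 288718914/8435 ≈ 34229.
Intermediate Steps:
D(X) = 3 + X**2 (D(X) = X**2 + 3 = 3 + X**2)
c(B, I) = 0 (c(B, I) = 0*(-5) = 0)
(-12028 + (11570 - 3870)*(1212 + 11193))/(-16870 + c(D(2), -105)) - 1*(-39890) = (-12028 + (11570 - 3870)*(1212 + 11193))/(-16870 + 0) - 1*(-39890) = (-12028 + 7700*12405)/(-16870) + 39890 = (-12028 + 95518500)*(-1/16870) + 39890 = 95506472*(-1/16870) + 39890 = -47753236/8435 + 39890 = 288718914/8435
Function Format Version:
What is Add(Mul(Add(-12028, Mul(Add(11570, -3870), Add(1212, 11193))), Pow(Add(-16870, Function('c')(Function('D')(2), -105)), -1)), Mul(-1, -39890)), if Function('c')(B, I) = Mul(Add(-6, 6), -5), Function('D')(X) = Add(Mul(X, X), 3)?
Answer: Rational(288718914, 8435) ≈ 34229.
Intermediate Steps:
Function('D')(X) = Add(3, Pow(X, 2)) (Function('D')(X) = Add(Pow(X, 2), 3) = Add(3, Pow(X, 2)))
Function('c')(B, I) = 0 (Function('c')(B, I) = Mul(0, -5) = 0)
Add(Mul(Add(-12028, Mul(Add(11570, -3870), Add(1212, 11193))), Pow(Add(-16870, Function('c')(Function('D')(2), -105)), -1)), Mul(-1, -39890)) = Add(Mul(Add(-12028, Mul(Add(11570, -3870), Add(1212, 11193))), Pow(Add(-16870, 0), -1)), Mul(-1, -39890)) = Add(Mul(Add(-12028, Mul(7700, 12405)), Pow(-16870, -1)), 39890) = Add(Mul(Add(-12028, 95518500), Rational(-1, 16870)), 39890) = Add(Mul(95506472, Rational(-1, 16870)), 39890) = Add(Rational(-47753236, 8435), 39890) = Rational(288718914, 8435)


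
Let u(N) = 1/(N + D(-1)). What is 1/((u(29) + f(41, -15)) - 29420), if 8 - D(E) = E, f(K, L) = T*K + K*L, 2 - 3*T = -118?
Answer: -38/1079009 ≈ -3.5217e-5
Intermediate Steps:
T = 40 (T = 2/3 - 1/3*(-118) = 2/3 + 118/3 = 40)
f(K, L) = 40*K + K*L
D(E) = 8 - E
u(N) = 1/(9 + N) (u(N) = 1/(N + (8 - 1*(-1))) = 1/(N + (8 + 1)) = 1/(N + 9) = 1/(9 + N))
1/((u(29) + f(41, -15)) - 29420) = 1/((1/(9 + 29) + 41*(40 - 15)) - 29420) = 1/((1/38 + 41*25) - 29420) = 1/((1/38 + 1025) - 29420) = 1/(38951/38 - 29420) = 1/(-1079009/38) = -38/1079009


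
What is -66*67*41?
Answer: -181302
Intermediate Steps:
-66*67*41 = -4422*41 = -181302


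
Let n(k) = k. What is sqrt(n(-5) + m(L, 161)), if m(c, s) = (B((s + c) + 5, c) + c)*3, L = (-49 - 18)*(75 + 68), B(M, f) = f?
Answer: I*sqrt(57491) ≈ 239.77*I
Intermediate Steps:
L = -9581 (L = -67*143 = -9581)
m(c, s) = 6*c (m(c, s) = (c + c)*3 = (2*c)*3 = 6*c)
sqrt(n(-5) + m(L, 161)) = sqrt(-5 + 6*(-9581)) = sqrt(-5 - 57486) = sqrt(-57491) = I*sqrt(57491)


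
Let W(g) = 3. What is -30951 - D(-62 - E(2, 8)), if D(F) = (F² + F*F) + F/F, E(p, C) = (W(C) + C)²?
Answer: -97930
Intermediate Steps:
E(p, C) = (3 + C)²
D(F) = 1 + 2*F² (D(F) = (F² + F²) + 1 = 2*F² + 1 = 1 + 2*F²)
-30951 - D(-62 - E(2, 8)) = -30951 - (1 + 2*(-62 - (3 + 8)²)²) = -30951 - (1 + 2*(-62 - 1*11²)²) = -30951 - (1 + 2*(-62 - 1*121)²) = -30951 - (1 + 2*(-62 - 121)²) = -30951 - (1 + 2*(-183)²) = -30951 - (1 + 2*33489) = -30951 - (1 + 66978) = -30951 - 1*66979 = -30951 - 66979 = -97930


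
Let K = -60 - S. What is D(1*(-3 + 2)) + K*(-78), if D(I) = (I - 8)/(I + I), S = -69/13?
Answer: 8541/2 ≈ 4270.5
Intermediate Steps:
S = -69/13 (S = -69*1/13 = -69/13 ≈ -5.3077)
K = -711/13 (K = -60 - 1*(-69/13) = -60 + 69/13 = -711/13 ≈ -54.692)
D(I) = (-8 + I)/(2*I) (D(I) = (-8 + I)/((2*I)) = (-8 + I)*(1/(2*I)) = (-8 + I)/(2*I))
D(1*(-3 + 2)) + K*(-78) = (-8 + 1*(-3 + 2))/(2*((1*(-3 + 2)))) - 711/13*(-78) = (-8 + 1*(-1))/(2*((1*(-1)))) + 4266 = (½)*(-8 - 1)/(-1) + 4266 = (½)*(-1)*(-9) + 4266 = 9/2 + 4266 = 8541/2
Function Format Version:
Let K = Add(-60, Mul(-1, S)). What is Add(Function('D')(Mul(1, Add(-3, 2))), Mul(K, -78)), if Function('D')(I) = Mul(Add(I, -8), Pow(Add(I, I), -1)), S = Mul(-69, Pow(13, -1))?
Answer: Rational(8541, 2) ≈ 4270.5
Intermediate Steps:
S = Rational(-69, 13) (S = Mul(-69, Rational(1, 13)) = Rational(-69, 13) ≈ -5.3077)
K = Rational(-711, 13) (K = Add(-60, Mul(-1, Rational(-69, 13))) = Add(-60, Rational(69, 13)) = Rational(-711, 13) ≈ -54.692)
Function('D')(I) = Mul(Rational(1, 2), Pow(I, -1), Add(-8, I)) (Function('D')(I) = Mul(Add(-8, I), Pow(Mul(2, I), -1)) = Mul(Add(-8, I), Mul(Rational(1, 2), Pow(I, -1))) = Mul(Rational(1, 2), Pow(I, -1), Add(-8, I)))
Add(Function('D')(Mul(1, Add(-3, 2))), Mul(K, -78)) = Add(Mul(Rational(1, 2), Pow(Mul(1, Add(-3, 2)), -1), Add(-8, Mul(1, Add(-3, 2)))), Mul(Rational(-711, 13), -78)) = Add(Mul(Rational(1, 2), Pow(Mul(1, -1), -1), Add(-8, Mul(1, -1))), 4266) = Add(Mul(Rational(1, 2), Pow(-1, -1), Add(-8, -1)), 4266) = Add(Mul(Rational(1, 2), -1, -9), 4266) = Add(Rational(9, 2), 4266) = Rational(8541, 2)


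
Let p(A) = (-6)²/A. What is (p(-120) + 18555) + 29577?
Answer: 481317/10 ≈ 48132.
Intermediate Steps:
p(A) = 36/A
(p(-120) + 18555) + 29577 = (36/(-120) + 18555) + 29577 = (36*(-1/120) + 18555) + 29577 = (-3/10 + 18555) + 29577 = 185547/10 + 29577 = 481317/10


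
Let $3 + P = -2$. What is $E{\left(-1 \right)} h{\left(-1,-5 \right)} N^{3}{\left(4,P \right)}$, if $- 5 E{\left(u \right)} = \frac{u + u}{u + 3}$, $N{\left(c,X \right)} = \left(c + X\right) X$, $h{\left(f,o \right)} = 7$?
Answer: $175$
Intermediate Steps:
$P = -5$ ($P = -3 - 2 = -5$)
$N{\left(c,X \right)} = X \left(X + c\right)$ ($N{\left(c,X \right)} = \left(X + c\right) X = X \left(X + c\right)$)
$E{\left(u \right)} = - \frac{2 u}{5 \left(3 + u\right)}$ ($E{\left(u \right)} = - \frac{\left(u + u\right) \frac{1}{u + 3}}{5} = - \frac{2 u \frac{1}{3 + u}}{5} = - \frac{2 u}{5 \left(3 + u\right)}$)
$E{\left(-1 \right)} h{\left(-1,-5 \right)} N^{3}{\left(4,P \right)} = \left(-2\right) \left(-1\right) \frac{1}{15 + 5 \left(-1\right)} 7 \left(- 5 \left(-5 + 4\right)\right)^{3} = \left(-2\right) \left(-1\right) \frac{1}{15 - 5} \cdot 7 \left(\left(-5\right) \left(-1\right)\right)^{3} = \left(-2\right) \left(-1\right) \frac{1}{10} \cdot 7 \cdot 5^{3} = \left(-2\right) \left(-1\right) \frac{1}{10} \cdot 7 \cdot 125 = \frac{1}{5} \cdot 7 \cdot 125 = \frac{7}{5} \cdot 125 = 175$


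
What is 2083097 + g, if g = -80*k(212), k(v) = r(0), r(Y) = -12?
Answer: 2084057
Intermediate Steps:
k(v) = -12
g = 960 (g = -80*(-12) = 960)
2083097 + g = 2083097 + 960 = 2084057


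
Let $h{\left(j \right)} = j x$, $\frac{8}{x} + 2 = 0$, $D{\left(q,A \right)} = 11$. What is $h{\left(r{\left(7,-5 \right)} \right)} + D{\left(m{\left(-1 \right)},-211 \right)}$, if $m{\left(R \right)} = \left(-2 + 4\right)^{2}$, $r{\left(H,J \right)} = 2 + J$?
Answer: $23$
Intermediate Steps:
$m{\left(R \right)} = 4$ ($m{\left(R \right)} = 2^{2} = 4$)
$x = -4$ ($x = \frac{8}{-2 + 0} = \frac{8}{-2} = 8 \left(- \frac{1}{2}\right) = -4$)
$h{\left(j \right)} = - 4 j$ ($h{\left(j \right)} = j \left(-4\right) = - 4 j$)
$h{\left(r{\left(7,-5 \right)} \right)} + D{\left(m{\left(-1 \right)},-211 \right)} = - 4 \left(2 - 5\right) + 11 = \left(-4\right) \left(-3\right) + 11 = 12 + 11 = 23$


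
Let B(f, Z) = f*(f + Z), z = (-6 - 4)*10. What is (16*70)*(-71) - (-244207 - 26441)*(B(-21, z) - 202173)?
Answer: -54030081056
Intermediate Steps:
z = -100 (z = -10*10 = -100)
B(f, Z) = f*(Z + f)
(16*70)*(-71) - (-244207 - 26441)*(B(-21, z) - 202173) = (16*70)*(-71) - (-244207 - 26441)*(-21*(-100 - 21) - 202173) = 1120*(-71) - (-270648)*(-21*(-121) - 202173) = -79520 - (-270648)*(2541 - 202173) = -79520 - (-270648)*(-199632) = -79520 - 1*54030001536 = -79520 - 54030001536 = -54030081056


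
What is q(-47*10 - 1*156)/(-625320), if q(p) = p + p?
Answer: 313/156330 ≈ 0.0020022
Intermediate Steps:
q(p) = 2*p
q(-47*10 - 1*156)/(-625320) = (2*(-47*10 - 1*156))/(-625320) = (2*(-470 - 156))*(-1/625320) = (2*(-626))*(-1/625320) = -1252*(-1/625320) = 313/156330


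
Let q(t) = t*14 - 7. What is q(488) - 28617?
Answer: -21792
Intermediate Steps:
q(t) = -7 + 14*t (q(t) = 14*t - 7 = -7 + 14*t)
q(488) - 28617 = (-7 + 14*488) - 28617 = (-7 + 6832) - 28617 = 6825 - 28617 = -21792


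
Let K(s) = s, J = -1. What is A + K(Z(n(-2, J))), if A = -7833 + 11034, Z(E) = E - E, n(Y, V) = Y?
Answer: 3201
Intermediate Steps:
Z(E) = 0
A = 3201
A + K(Z(n(-2, J))) = 3201 + 0 = 3201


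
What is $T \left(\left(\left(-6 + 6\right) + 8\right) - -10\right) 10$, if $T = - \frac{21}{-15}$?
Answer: $252$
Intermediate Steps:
$T = \frac{7}{5}$ ($T = \left(-21\right) \left(- \frac{1}{15}\right) = \frac{7}{5} \approx 1.4$)
$T \left(\left(\left(-6 + 6\right) + 8\right) - -10\right) 10 = \frac{7 \left(\left(\left(-6 + 6\right) + 8\right) - -10\right)}{5} \cdot 10 = \frac{7 \left(\left(0 + 8\right) + 10\right)}{5} \cdot 10 = \frac{7 \left(8 + 10\right)}{5} \cdot 10 = \frac{7}{5} \cdot 18 \cdot 10 = \frac{126}{5} \cdot 10 = 252$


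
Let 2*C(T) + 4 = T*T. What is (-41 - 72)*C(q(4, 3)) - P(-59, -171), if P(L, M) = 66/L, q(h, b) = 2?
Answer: 66/59 ≈ 1.1186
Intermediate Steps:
C(T) = -2 + T²/2 (C(T) = -2 + (T*T)/2 = -2 + T²/2)
(-41 - 72)*C(q(4, 3)) - P(-59, -171) = (-41 - 72)*(-2 + (½)*2²) - 66/(-59) = -113*(-2 + (½)*4) - 66*(-1)/59 = -113*(-2 + 2) - 1*(-66/59) = -113*0 + 66/59 = 0 + 66/59 = 66/59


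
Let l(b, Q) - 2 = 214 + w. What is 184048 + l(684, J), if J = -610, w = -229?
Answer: 184035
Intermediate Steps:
l(b, Q) = -13 (l(b, Q) = 2 + (214 - 229) = 2 - 15 = -13)
184048 + l(684, J) = 184048 - 13 = 184035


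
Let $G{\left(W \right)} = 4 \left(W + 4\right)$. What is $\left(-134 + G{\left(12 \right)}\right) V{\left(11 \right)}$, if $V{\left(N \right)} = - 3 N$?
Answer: $2310$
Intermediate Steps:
$G{\left(W \right)} = 16 + 4 W$ ($G{\left(W \right)} = 4 \left(4 + W\right) = 16 + 4 W$)
$\left(-134 + G{\left(12 \right)}\right) V{\left(11 \right)} = \left(-134 + \left(16 + 4 \cdot 12\right)\right) \left(\left(-3\right) 11\right) = \left(-134 + \left(16 + 48\right)\right) \left(-33\right) = \left(-134 + 64\right) \left(-33\right) = \left(-70\right) \left(-33\right) = 2310$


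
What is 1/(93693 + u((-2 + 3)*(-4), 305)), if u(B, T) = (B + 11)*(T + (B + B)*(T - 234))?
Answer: 1/91852 ≈ 1.0887e-5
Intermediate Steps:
u(B, T) = (11 + B)*(T + 2*B*(-234 + T)) (u(B, T) = (11 + B)*(T + (2*B)*(-234 + T)) = (11 + B)*(T + 2*B*(-234 + T)))
1/(93693 + u((-2 + 3)*(-4), 305)) = 1/(93693 + (-5148*(-2 + 3)*(-4) - 468*16*(-2 + 3)**2 + 11*305 + 2*305*((-2 + 3)*(-4))**2 + 23*((-2 + 3)*(-4))*305)) = 1/(93693 + (-5148*(-4) - 468*(1*(-4))**2 + 3355 + 2*305*(1*(-4))**2 + 23*(1*(-4))*305)) = 1/(93693 + (-5148*(-4) - 468*(-4)**2 + 3355 + 2*305*(-4)**2 + 23*(-4)*305)) = 1/(93693 + (20592 - 468*16 + 3355 + 2*305*16 - 28060)) = 1/(93693 + (20592 - 7488 + 3355 + 9760 - 28060)) = 1/(93693 - 1841) = 1/91852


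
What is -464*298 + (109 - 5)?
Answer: -138168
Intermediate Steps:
-464*298 + (109 - 5) = -138272 + 104 = -138168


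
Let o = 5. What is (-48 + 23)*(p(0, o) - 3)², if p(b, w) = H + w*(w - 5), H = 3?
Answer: 0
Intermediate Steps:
p(b, w) = 3 + w*(-5 + w) (p(b, w) = 3 + w*(w - 5) = 3 + w*(-5 + w))
(-48 + 23)*(p(0, o) - 3)² = (-48 + 23)*((3 + 5² - 5*5) - 3)² = -25*((3 + 25 - 25) - 3)² = -25*(3 - 3)² = -25*0² = -25*0 = 0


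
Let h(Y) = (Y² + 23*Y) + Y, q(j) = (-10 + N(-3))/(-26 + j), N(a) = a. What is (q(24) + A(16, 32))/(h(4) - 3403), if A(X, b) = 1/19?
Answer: -83/41686 ≈ -0.0019911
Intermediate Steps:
A(X, b) = 1/19
q(j) = -13/(-26 + j) (q(j) = (-10 - 3)/(-26 + j) = -13/(-26 + j))
h(Y) = Y² + 24*Y
(q(24) + A(16, 32))/(h(4) - 3403) = (-13/(-26 + 24) + 1/19)/(4*(24 + 4) - 3403) = (-13/(-2) + 1/19)/(4*28 - 3403) = (-13*(-½) + 1/19)/(112 - 3403) = (13/2 + 1/19)/(-3291) = (249/38)*(-1/3291) = -83/41686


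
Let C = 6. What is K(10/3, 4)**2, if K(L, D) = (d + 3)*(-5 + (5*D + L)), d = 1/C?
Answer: 1092025/324 ≈ 3370.4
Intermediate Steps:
d = 1/6 ≈ 0.16667
K(L, D) = -95/6 + 19*L/6 + 95*D/6 (K(L, D) = (1/6 + 3)*(-5 + (5*D + L)) = 19*(-5 + (L + 5*D))/6 = 19*(-5 + L + 5*D)/6 = -95/6 + 19*L/6 + 95*D/6)
K(10/3, 4)**2 = (-95/6 + 19*(10/3)/6 + (95/6)*4)**2 = (-95/6 + 19*(10*(1/3))/6 + 190/3)**2 = (-95/6 + (19/6)*(10/3) + 190/3)**2 = (-95/6 + 95/9 + 190/3)**2 = (1045/18)**2 = 1092025/324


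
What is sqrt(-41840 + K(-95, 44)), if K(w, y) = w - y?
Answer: I*sqrt(41979) ≈ 204.89*I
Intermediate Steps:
sqrt(-41840 + K(-95, 44)) = sqrt(-41840 + (-95 - 1*44)) = sqrt(-41840 + (-95 - 44)) = sqrt(-41840 - 139) = sqrt(-41979) = I*sqrt(41979)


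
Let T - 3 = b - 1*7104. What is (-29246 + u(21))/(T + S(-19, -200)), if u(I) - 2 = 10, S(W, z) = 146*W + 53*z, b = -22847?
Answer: 14617/21661 ≈ 0.67481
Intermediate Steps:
S(W, z) = 53*z + 146*W
u(I) = 12 (u(I) = 2 + 10 = 12)
T = -29948 (T = 3 + (-22847 - 1*7104) = 3 + (-22847 - 7104) = 3 - 29951 = -29948)
(-29246 + u(21))/(T + S(-19, -200)) = (-29246 + 12)/(-29948 + (53*(-200) + 146*(-19))) = -29234/(-29948 + (-10600 - 2774)) = -29234/(-29948 - 13374) = -29234/(-43322) = -29234*(-1/43322) = 14617/21661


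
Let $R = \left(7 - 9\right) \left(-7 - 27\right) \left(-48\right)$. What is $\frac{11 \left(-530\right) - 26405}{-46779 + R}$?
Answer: $\frac{1535}{2383} \approx 0.64415$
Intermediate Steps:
$R = -3264$ ($R = \left(-2\right) \left(-34\right) \left(-48\right) = 68 \left(-48\right) = -3264$)
$\frac{11 \left(-530\right) - 26405}{-46779 + R} = \frac{11 \left(-530\right) - 26405}{-46779 - 3264} = \frac{-5830 - 26405}{-50043} = \left(-32235\right) \left(- \frac{1}{50043}\right) = \frac{1535}{2383}$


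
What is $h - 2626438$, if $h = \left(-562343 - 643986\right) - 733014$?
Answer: $-4565781$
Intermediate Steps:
$h = -1939343$ ($h = -1206329 - 733014 = -1939343$)
$h - 2626438 = -1939343 - 2626438 = -4565781$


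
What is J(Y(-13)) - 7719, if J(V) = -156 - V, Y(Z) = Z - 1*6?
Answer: -7856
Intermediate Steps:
Y(Z) = -6 + Z (Y(Z) = Z - 6 = -6 + Z)
J(Y(-13)) - 7719 = (-156 - (-6 - 13)) - 7719 = (-156 - 1*(-19)) - 7719 = (-156 + 19) - 7719 = -137 - 7719 = -7856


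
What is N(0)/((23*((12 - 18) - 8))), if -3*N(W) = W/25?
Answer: 0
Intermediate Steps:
N(W) = -W/75 (N(W) = -W/(3*25) = -W/75)
N(0)/((23*((12 - 18) - 8))) = (-1/75*0)/((23*((12 - 18) - 8))) = 0/((23*(-6 - 8))) = 0/((23*(-14))) = 0/(-322) = 0*(-1/322) = 0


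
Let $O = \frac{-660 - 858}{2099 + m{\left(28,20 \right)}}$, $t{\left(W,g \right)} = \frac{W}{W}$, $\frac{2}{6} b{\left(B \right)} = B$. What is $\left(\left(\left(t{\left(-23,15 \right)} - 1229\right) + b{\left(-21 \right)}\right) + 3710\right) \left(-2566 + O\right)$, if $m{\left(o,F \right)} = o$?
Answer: $- \frac{4402096200}{709} \approx -6.2089 \cdot 10^{6}$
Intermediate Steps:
$b{\left(B \right)} = 3 B$
$t{\left(W,g \right)} = 1$
$O = - \frac{506}{709}$ ($O = \frac{-660 - 858}{2099 + 28} = - \frac{1518}{2127} = \left(-1518\right) \frac{1}{2127} = - \frac{506}{709} \approx -0.71368$)
$\left(\left(\left(t{\left(-23,15 \right)} - 1229\right) + b{\left(-21 \right)}\right) + 3710\right) \left(-2566 + O\right) = \left(\left(\left(1 - 1229\right) + 3 \left(-21\right)\right) + 3710\right) \left(-2566 - \frac{506}{709}\right) = \left(\left(-1228 - 63\right) + 3710\right) \left(- \frac{1819800}{709}\right) = \left(-1291 + 3710\right) \left(- \frac{1819800}{709}\right) = 2419 \left(- \frac{1819800}{709}\right) = - \frac{4402096200}{709}$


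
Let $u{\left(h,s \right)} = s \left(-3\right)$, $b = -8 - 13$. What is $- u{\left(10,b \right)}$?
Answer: $-63$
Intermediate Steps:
$b = -21$ ($b = -8 - 13 = -21$)
$u{\left(h,s \right)} = - 3 s$
$- u{\left(10,b \right)} = - \left(-3\right) \left(-21\right) = \left(-1\right) 63 = -63$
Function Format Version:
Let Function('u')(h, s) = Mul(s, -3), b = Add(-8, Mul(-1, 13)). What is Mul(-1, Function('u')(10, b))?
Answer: -63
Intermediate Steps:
b = -21 (b = Add(-8, -13) = -21)
Function('u')(h, s) = Mul(-3, s)
Mul(-1, Function('u')(10, b)) = Mul(-1, Mul(-3, -21)) = Mul(-1, 63) = -63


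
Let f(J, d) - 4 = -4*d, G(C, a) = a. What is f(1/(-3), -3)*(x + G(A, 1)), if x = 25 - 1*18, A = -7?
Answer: 128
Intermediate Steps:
f(J, d) = 4 - 4*d
x = 7 (x = 25 - 18 = 7)
f(1/(-3), -3)*(x + G(A, 1)) = (4 - 4*(-3))*(7 + 1) = (4 + 12)*8 = 16*8 = 128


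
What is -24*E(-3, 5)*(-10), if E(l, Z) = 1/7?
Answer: 240/7 ≈ 34.286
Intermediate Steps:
E(l, Z) = ⅐
-24*E(-3, 5)*(-10) = -24*⅐*(-10) = -24/7*(-10) = 240/7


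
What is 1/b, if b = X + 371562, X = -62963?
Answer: 1/308599 ≈ 3.2404e-6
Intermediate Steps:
b = 308599 (b = -62963 + 371562 = 308599)
1/b = 1/308599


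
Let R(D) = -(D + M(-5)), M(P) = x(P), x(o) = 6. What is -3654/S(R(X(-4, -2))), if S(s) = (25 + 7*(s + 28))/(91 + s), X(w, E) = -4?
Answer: -36134/23 ≈ -1571.0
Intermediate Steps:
M(P) = 6
R(D) = -6 - D (R(D) = -(D + 6) = -(6 + D) = -6 - D)
S(s) = (221 + 7*s)/(91 + s) (S(s) = (25 + 7*(28 + s))/(91 + s) = (25 + (196 + 7*s))/(91 + s) = (221 + 7*s)/(91 + s))
-3654/S(R(X(-4, -2))) = -3654*(91 + (-6 - 1*(-4)))/(221 + 7*(-6 - 1*(-4))) = -3654*(91 + (-6 + 4))/(221 + 7*(-6 + 4)) = -3654*(91 - 2)/(221 + 7*(-2)) = -3654*89/(221 - 14) = -3654/((1/89)*207) = -3654/207/89 = -3654*89/207 = -36134/23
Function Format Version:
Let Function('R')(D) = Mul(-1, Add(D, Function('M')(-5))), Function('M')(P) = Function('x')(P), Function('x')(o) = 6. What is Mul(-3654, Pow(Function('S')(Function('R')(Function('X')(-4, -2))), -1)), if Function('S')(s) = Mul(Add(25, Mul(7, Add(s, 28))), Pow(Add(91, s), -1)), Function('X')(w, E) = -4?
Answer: Rational(-36134, 23) ≈ -1571.0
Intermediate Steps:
Function('M')(P) = 6
Function('R')(D) = Add(-6, Mul(-1, D)) (Function('R')(D) = Mul(-1, Add(D, 6)) = Mul(-1, Add(6, D)) = Add(-6, Mul(-1, D)))
Function('S')(s) = Mul(Pow(Add(91, s), -1), Add(221, Mul(7, s))) (Function('S')(s) = Mul(Add(25, Mul(7, Add(28, s))), Pow(Add(91, s), -1)) = Mul(Add(25, Add(196, Mul(7, s))), Pow(Add(91, s), -1)) = Mul(Add(221, Mul(7, s)), Pow(Add(91, s), -1)) = Mul(Pow(Add(91, s), -1), Add(221, Mul(7, s))))
Mul(-3654, Pow(Function('S')(Function('R')(Function('X')(-4, -2))), -1)) = Mul(-3654, Pow(Mul(Pow(Add(91, Add(-6, Mul(-1, -4))), -1), Add(221, Mul(7, Add(-6, Mul(-1, -4))))), -1)) = Mul(-3654, Pow(Mul(Pow(Add(91, Add(-6, 4)), -1), Add(221, Mul(7, Add(-6, 4)))), -1)) = Mul(-3654, Pow(Mul(Pow(Add(91, -2), -1), Add(221, Mul(7, -2))), -1)) = Mul(-3654, Pow(Mul(Pow(89, -1), Add(221, -14)), -1)) = Mul(-3654, Pow(Mul(Rational(1, 89), 207), -1)) = Mul(-3654, Pow(Rational(207, 89), -1)) = Mul(-3654, Rational(89, 207)) = Rational(-36134, 23)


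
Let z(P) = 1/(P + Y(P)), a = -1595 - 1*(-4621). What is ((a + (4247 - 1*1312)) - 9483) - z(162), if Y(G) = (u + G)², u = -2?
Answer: -90733765/25762 ≈ -3522.0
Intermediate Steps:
a = 3026 (a = -1595 + 4621 = 3026)
Y(G) = (-2 + G)²
z(P) = 1/(P + (-2 + P)²)
((a + (4247 - 1*1312)) - 9483) - z(162) = ((3026 + (4247 - 1*1312)) - 9483) - 1/(162 + (-2 + 162)²) = ((3026 + (4247 - 1312)) - 9483) - 1/(162 + 160²) = ((3026 + 2935) - 9483) - 1/(162 + 25600) = (5961 - 9483) - 1/25762 = -3522 - 1*1/25762 = -3522 - 1/25762 = -90733765/25762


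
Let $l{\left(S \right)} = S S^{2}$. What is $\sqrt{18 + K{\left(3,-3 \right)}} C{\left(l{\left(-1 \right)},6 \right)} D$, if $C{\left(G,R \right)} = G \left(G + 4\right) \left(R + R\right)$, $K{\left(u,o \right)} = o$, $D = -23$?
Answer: $828 \sqrt{15} \approx 3206.8$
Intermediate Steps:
$l{\left(S \right)} = S^{3}$
$C{\left(G,R \right)} = 2 G R \left(4 + G\right)$ ($C{\left(G,R \right)} = G \left(4 + G\right) 2 R = G 2 R \left(4 + G\right) = 2 G R \left(4 + G\right)$)
$\sqrt{18 + K{\left(3,-3 \right)}} C{\left(l{\left(-1 \right)},6 \right)} D = \sqrt{18 - 3} \cdot 2 \left(-1\right)^{3} \cdot 6 \left(4 + \left(-1\right)^{3}\right) \left(-23\right) = \sqrt{15} \cdot 2 \left(-1\right) 6 \left(4 - 1\right) \left(-23\right) = \sqrt{15} \cdot 2 \left(-1\right) 6 \cdot 3 \left(-23\right) = \sqrt{15} \left(-36\right) \left(-23\right) = - 36 \sqrt{15} \left(-23\right) = 828 \sqrt{15}$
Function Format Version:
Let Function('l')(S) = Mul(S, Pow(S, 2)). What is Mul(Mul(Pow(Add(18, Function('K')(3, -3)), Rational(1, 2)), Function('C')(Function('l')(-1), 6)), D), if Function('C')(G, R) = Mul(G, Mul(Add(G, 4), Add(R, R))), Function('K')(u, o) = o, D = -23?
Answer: Mul(828, Pow(15, Rational(1, 2))) ≈ 3206.8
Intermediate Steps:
Function('l')(S) = Pow(S, 3)
Function('C')(G, R) = Mul(2, G, R, Add(4, G)) (Function('C')(G, R) = Mul(G, Mul(Add(4, G), Mul(2, R))) = Mul(G, Mul(2, R, Add(4, G))) = Mul(2, G, R, Add(4, G)))
Mul(Mul(Pow(Add(18, Function('K')(3, -3)), Rational(1, 2)), Function('C')(Function('l')(-1), 6)), D) = Mul(Mul(Pow(Add(18, -3), Rational(1, 2)), Mul(2, Pow(-1, 3), 6, Add(4, Pow(-1, 3)))), -23) = Mul(Mul(Pow(15, Rational(1, 2)), Mul(2, -1, 6, Add(4, -1))), -23) = Mul(Mul(Pow(15, Rational(1, 2)), Mul(2, -1, 6, 3)), -23) = Mul(Mul(Pow(15, Rational(1, 2)), -36), -23) = Mul(Mul(-36, Pow(15, Rational(1, 2))), -23) = Mul(828, Pow(15, Rational(1, 2)))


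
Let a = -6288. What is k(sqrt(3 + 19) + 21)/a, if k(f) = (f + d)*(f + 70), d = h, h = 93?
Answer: -2599/1572 - 205*sqrt(22)/6288 ≈ -1.8062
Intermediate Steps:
d = 93
k(f) = (70 + f)*(93 + f) (k(f) = (f + 93)*(f + 70) = (93 + f)*(70 + f) = (70 + f)*(93 + f))
k(sqrt(3 + 19) + 21)/a = (6510 + (sqrt(3 + 19) + 21)**2 + 163*(sqrt(3 + 19) + 21))/(-6288) = (6510 + (sqrt(22) + 21)**2 + 163*(sqrt(22) + 21))*(-1/6288) = (6510 + (21 + sqrt(22))**2 + 163*(21 + sqrt(22)))*(-1/6288) = (6510 + (21 + sqrt(22))**2 + (3423 + 163*sqrt(22)))*(-1/6288) = (9933 + (21 + sqrt(22))**2 + 163*sqrt(22))*(-1/6288) = -3311/2096 - 163*sqrt(22)/6288 - (21 + sqrt(22))**2/6288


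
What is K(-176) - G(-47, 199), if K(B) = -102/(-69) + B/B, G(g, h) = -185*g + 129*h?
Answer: -790361/23 ≈ -34364.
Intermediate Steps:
K(B) = 57/23 (K(B) = -102*(-1/69) + 1 = 34/23 + 1 = 57/23)
K(-176) - G(-47, 199) = 57/23 - (-185*(-47) + 129*199) = 57/23 - (8695 + 25671) = 57/23 - 1*34366 = 57/23 - 34366 = -790361/23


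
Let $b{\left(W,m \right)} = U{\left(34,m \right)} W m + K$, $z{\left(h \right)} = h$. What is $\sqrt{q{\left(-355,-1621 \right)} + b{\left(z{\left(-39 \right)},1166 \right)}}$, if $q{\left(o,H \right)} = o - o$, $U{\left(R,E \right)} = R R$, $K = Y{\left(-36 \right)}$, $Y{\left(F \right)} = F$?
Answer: $2 i \sqrt{13141995} \approx 7250.4 i$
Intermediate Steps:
$K = -36$
$U{\left(R,E \right)} = R^{2}$
$q{\left(o,H \right)} = 0$
$b{\left(W,m \right)} = -36 + 1156 W m$ ($b{\left(W,m \right)} = 34^{2} W m - 36 = 1156 W m - 36 = -36 + 1156 W m$)
$\sqrt{q{\left(-355,-1621 \right)} + b{\left(z{\left(-39 \right)},1166 \right)}} = \sqrt{0 + \left(-36 + 1156 \left(-39\right) 1166\right)} = \sqrt{0 - 52567980} = \sqrt{-52567980} = 2 i \sqrt{13141995}$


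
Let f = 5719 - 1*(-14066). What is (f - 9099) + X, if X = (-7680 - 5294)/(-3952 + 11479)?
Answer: 6186196/579 ≈ 10684.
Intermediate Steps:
f = 19785 (f = 5719 + 14066 = 19785)
X = -998/579 (X = -12974/7527 = -12974*1/7527 = -998/579 ≈ -1.7237)
(f - 9099) + X = (19785 - 9099) - 998/579 = 10686 - 998/579 = 6186196/579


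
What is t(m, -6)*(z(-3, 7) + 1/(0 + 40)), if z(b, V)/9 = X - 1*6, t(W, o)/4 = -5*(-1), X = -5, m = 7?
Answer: -3959/2 ≈ -1979.5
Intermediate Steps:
t(W, o) = 20 (t(W, o) = 4*(-5*(-1)) = 4*5 = 20)
z(b, V) = -99 (z(b, V) = 9*(-5 - 1*6) = 9*(-5 - 6) = 9*(-11) = -99)
t(m, -6)*(z(-3, 7) + 1/(0 + 40)) = 20*(-99 + 1/(0 + 40)) = 20*(-99 + 1/40) = 20*(-3959/40) = -3959/2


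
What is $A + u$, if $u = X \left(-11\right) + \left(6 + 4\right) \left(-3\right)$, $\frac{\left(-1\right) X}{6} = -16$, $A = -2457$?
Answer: $-3543$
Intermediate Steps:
$X = 96$ ($X = \left(-6\right) \left(-16\right) = 96$)
$u = -1086$ ($u = 96 \left(-11\right) + \left(6 + 4\right) \left(-3\right) = -1056 + 10 \left(-3\right) = -1056 - 30 = -1086$)
$A + u = -2457 - 1086 = -3543$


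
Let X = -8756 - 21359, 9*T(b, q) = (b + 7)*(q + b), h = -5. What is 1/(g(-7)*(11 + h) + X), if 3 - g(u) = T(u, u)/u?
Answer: -1/30097 ≈ -3.3226e-5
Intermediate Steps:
T(b, q) = (7 + b)*(b + q)/9 (T(b, q) = ((b + 7)*(q + b))/9 = ((7 + b)*(b + q))/9 = (7 + b)*(b + q)/9)
g(u) = 3 - (2*u²/9 + 14*u/9)/u (g(u) = 3 - (u²/9 + 7*u/9 + 7*u/9 + u*u/9)/u = 3 - (u²/9 + 7*u/9 + 7*u/9 + u²/9)/u = 3 - (2*u²/9 + 14*u/9)/u)
X = -30115
1/(g(-7)*(11 + h) + X) = 1/((13/9 - 2/9*(-7))*(11 - 5) - 30115) = 1/((13/9 + 14/9)*6 - 30115) = 1/(3*6 - 30115) = 1/(18 - 30115) = 1/(-30097) = -1/30097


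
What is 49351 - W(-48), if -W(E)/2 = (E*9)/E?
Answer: 49369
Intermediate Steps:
W(E) = -18 (W(E) = -2*E*9/E = -2*9*E/E = -2*9 = -18)
49351 - W(-48) = 49351 - 1*(-18) = 49351 + 18 = 49369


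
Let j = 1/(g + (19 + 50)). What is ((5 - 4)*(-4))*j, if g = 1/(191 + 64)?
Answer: -255/4399 ≈ -0.057968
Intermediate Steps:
g = 1/255 ≈ 0.0039216
j = 255/17596 (j = 1/(1/255 + (19 + 50)) = 1/(1/255 + 69) = 1/(17596/255) = 255/17596 ≈ 0.014492)
((5 - 4)*(-4))*j = ((5 - 4)*(-4))*(255/17596) = (1*(-4))*(255/17596) = -4*255/17596 = -255/4399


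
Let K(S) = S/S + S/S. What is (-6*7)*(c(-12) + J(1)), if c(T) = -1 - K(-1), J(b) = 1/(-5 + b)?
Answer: 273/2 ≈ 136.50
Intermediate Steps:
K(S) = 2 (K(S) = 1 + 1 = 2)
c(T) = -3 (c(T) = -1 - 1*2 = -1 - 2 = -3)
(-6*7)*(c(-12) + J(1)) = (-6*7)*(-3 + 1/(-5 + 1)) = -42*(-3 + 1/(-4)) = -42*(-3 - 1/4) = -42*(-13/4) = 273/2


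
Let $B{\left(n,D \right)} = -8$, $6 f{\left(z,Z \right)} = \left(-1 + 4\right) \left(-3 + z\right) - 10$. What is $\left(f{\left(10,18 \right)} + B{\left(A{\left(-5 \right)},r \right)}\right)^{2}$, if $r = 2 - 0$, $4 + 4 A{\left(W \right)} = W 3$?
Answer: $\frac{1369}{36} \approx 38.028$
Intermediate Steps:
$A{\left(W \right)} = -1 + \frac{3 W}{4}$ ($A{\left(W \right)} = -1 + \frac{W 3}{4} = -1 + \frac{3 W}{4}$)
$r = 2$ ($r = 2 + 0 = 2$)
$f{\left(z,Z \right)} = - \frac{19}{6} + \frac{z}{2}$ ($f{\left(z,Z \right)} = \frac{\left(-1 + 4\right) \left(-3 + z\right) - 10}{6} = \frac{3 \left(-3 + z\right) - 10}{6} = \frac{\left(-9 + 3 z\right) - 10}{6} = \frac{-19 + 3 z}{6} = - \frac{19}{6} + \frac{z}{2}$)
$\left(f{\left(10,18 \right)} + B{\left(A{\left(-5 \right)},r \right)}\right)^{2} = \left(\left(- \frac{19}{6} + \frac{1}{2} \cdot 10\right) - 8\right)^{2} = \left(\left(- \frac{19}{6} + 5\right) - 8\right)^{2} = \left(\frac{11}{6} - 8\right)^{2} = \left(- \frac{37}{6}\right)^{2} = \frac{1369}{36}$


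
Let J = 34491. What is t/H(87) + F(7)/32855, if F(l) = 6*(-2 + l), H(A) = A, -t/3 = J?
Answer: -226640187/190559 ≈ -1189.3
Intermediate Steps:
t = -103473 (t = -3*34491 = -103473)
F(l) = -12 + 6*l
t/H(87) + F(7)/32855 = -103473/87 + (-12 + 6*7)/32855 = -103473*1/87 + (-12 + 42)*(1/32855) = -34491/29 + 30*(1/32855) = -34491/29 + 6/6571 = -226640187/190559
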